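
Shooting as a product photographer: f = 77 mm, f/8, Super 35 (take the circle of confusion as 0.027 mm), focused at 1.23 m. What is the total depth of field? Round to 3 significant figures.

Hyperfocal distance H = f²/(N·c) + f = 77²/(8 × 0.027) + 77 = 5929/0.216 + 77 ≈ 27526.1 mm ≈ 27.53 m.
Near limit Dn = s·(H − f)/(H + s − 2f) = 1230 × (27526.1 − 77) / (27526.1 + 1230 − 2 × 77) = 1230 × 27449.1 / 28602.1 ≈ 1180.42 mm.
Far limit Df = s·(H − f)/(H − s) = 1230 × (27526.1 − 77) / (27526.1 − 1230) = 1230 × 27449.1 / 26296.1 ≈ 1283.93 mm.
Depth of field = Df − Dn = 1283.93 − 1180.42 ≈ 103.51 mm.

104 mm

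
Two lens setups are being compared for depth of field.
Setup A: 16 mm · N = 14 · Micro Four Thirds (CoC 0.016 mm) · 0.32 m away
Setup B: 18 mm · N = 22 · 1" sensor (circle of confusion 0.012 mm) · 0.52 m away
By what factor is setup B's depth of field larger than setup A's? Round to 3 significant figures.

2.79

Setup A: H = 16²/(14×0.016) + 16 ≈ 1158.9 mm; DoF = Df − Dn = 435.97 − 252.76 ≈ 183.21 mm.
Setup B: H = 18²/(22×0.012) + 18 ≈ 1245.3 mm; DoF = Df − Dn = 879.92 − 369.05 ≈ 510.87 mm.
Ratio = 510.87 / 183.21 ≈ 2.79.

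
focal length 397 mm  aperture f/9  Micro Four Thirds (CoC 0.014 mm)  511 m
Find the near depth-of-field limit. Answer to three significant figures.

Hyperfocal distance H = f²/(N·c) + f = 397²/(9 × 0.014) + 397 = 157609/0.126 + 397 ≈ 1251262.1 mm ≈ 1251 m.
Near limit Dn = s·(H − f)/(H + s − 2f) = 511000 × (1251262.1 − 397) / (1251262.1 + 511000 − 2 × 397) = 511000 × 1250865.1 / 1761468.1 ≈ 362875 mm ≈ 363 m.

363 m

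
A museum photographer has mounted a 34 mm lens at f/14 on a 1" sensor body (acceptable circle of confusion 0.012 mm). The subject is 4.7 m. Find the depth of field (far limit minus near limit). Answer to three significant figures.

Hyperfocal distance H = f²/(N·c) + f = 34²/(14 × 0.012) + 34 = 1156/0.168 + 34 ≈ 6915.0 mm ≈ 6.915 m.
Near limit Dn = s·(H − f)/(H + s − 2f) = 4700 × (6915.0 − 34) / (6915.0 + 4700 − 2 × 34) = 4700 × 6881.0 / 11547.0 ≈ 2801 mm.
Far limit Df = s·(H − f)/(H − s) = 4700 × (6915.0 − 34) / (6915.0 − 4700) = 4700 × 6881.0 / 2215.0 ≈ 14601 mm.
Depth of field = Df − Dn = 14601 − 2801 ≈ 11800 mm ≈ 11.8 m.

11.8 m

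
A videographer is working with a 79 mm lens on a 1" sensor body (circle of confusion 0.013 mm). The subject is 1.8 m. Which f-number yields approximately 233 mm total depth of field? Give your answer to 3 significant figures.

f/18

Write h = H − f = f²/(N·c). The thin-lens limits are Dn = s·h/(h + (s−f)) and Df = s·h/(h − (s−f)), so DoF = Df − Dn = 2·s·(s−f)·h / (h² − (s−f)²).
That is a quadratic in h: DoF·h² − 2·s·(s−f)·h − DoF·(s−f)² = 0 ⇒ h = (s−f)·(s + √(s² + DoF²)) / DoF = 1721 × (1800 + √(1800² + 233²)) / 233 = 1721 × (1800 + 1815.02) / 233 ≈ 26701 mm.
Then N = f²/(c·h) = 79² / (0.013 × 26701) = 6241 / 347.12 ≈ 18.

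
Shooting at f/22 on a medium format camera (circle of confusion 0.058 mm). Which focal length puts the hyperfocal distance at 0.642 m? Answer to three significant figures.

28.0 mm

From H = f²/(N·c) + f, with f ≪ H: f ≈ √(H·N·c) = √(642 × 22 × 0.058) = √819.19 ≈ 28.62 mm.
Exact: f² + N·c·f − N·c·H = 0 ⇒ f = (−N·c + √((N·c)² + 4·N·c·H))/2 = (−1.276 + √3278.4)/2 ≈ 27.991 mm ≈ 28.0 mm.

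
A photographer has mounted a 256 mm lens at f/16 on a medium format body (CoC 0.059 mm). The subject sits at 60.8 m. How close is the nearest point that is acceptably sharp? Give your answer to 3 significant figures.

Hyperfocal distance H = f²/(N·c) + f = 256²/(16 × 0.059) + 256 = 65536/0.944 + 256 ≈ 69679.7 mm ≈ 69.68 m.
Near limit Dn = s·(H − f)/(H + s − 2f) = 60800 × (69679.7 − 256) / (69679.7 + 60800 − 2 × 256) = 60800 × 69423.7 / 129967.7 ≈ 32477 mm ≈ 32.5 m.

32.5 m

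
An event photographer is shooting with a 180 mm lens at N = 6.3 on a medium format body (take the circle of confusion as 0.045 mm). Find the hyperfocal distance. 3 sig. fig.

Hyperfocal distance H = f²/(N·c) + f = 180²/(6.3 × 0.045) + 180 = 32400/0.2835 + 180 ≈ 114465.7 mm ≈ 114 m.

114 m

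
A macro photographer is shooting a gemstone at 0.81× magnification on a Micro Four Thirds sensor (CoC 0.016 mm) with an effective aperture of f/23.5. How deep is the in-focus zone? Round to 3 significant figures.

At magnification m, DoF ≈ 2·N_eff·c/m² = 2 × 23.5 × 0.016 / 0.81² = 0.752 / 0.6561 ≈ 1.15 mm.

1.15 mm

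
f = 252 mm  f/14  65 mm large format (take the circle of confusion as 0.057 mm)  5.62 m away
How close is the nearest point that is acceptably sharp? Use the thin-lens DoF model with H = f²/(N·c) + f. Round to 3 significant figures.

Hyperfocal distance H = f²/(N·c) + f = 252²/(14 × 0.057) + 252 = 63504/0.798 + 252 ≈ 79830.9 mm ≈ 79.83 m.
Near limit Dn = s·(H − f)/(H + s − 2f) = 5620 × (79830.9 − 252) / (79830.9 + 5620 − 2 × 252) = 5620 × 79578.9 / 84946.9 ≈ 5264.9 mm ≈ 5.26 m.

5.26 m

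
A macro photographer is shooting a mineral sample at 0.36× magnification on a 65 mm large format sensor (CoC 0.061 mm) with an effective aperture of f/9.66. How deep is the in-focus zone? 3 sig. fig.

9.09 mm

At magnification m, DoF ≈ 2·N_eff·c/m² = 2 × 9.66 × 0.061 / 0.36² = 1.179 / 0.1296 ≈ 9.09 mm.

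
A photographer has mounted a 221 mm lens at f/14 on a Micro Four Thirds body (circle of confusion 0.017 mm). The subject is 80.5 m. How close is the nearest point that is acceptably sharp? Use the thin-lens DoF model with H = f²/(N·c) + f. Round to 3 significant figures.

Hyperfocal distance H = f²/(N·c) + f = 221²/(14 × 0.017) + 221 = 48841/0.238 + 221 ≈ 205435.3 mm ≈ 205.4 m.
Near limit Dn = s·(H − f)/(H + s − 2f) = 80500 × (205435.3 − 221) / (205435.3 + 80500 − 2 × 221) = 80500 × 205214.3 / 285493.3 ≈ 57864 mm ≈ 57.9 m.

57.9 m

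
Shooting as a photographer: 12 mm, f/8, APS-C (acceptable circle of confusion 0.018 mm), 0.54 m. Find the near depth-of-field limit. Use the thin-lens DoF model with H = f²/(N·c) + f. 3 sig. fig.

Hyperfocal distance H = f²/(N·c) + f = 12²/(8 × 0.018) + 12 = 144/0.144 + 12 ≈ 1012.0 mm ≈ 1.012 m.
Near limit Dn = s·(H − f)/(H + s − 2f) = 540 × (1012.0 − 12) / (1012.0 + 540 − 2 × 12) = 540 × 1000.0 / 1528.0 ≈ 353.40 mm.

353 mm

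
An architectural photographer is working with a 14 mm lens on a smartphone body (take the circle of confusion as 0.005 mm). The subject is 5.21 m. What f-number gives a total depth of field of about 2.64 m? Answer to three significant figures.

f/1.80

Write h = H − f = f²/(N·c). The thin-lens limits are Dn = s·h/(h + (s−f)) and Df = s·h/(h − (s−f)), so DoF = Df − Dn = 2·s·(s−f)·h / (h² − (s−f)²).
That is a quadratic in h: DoF·h² − 2·s·(s−f)·h − DoF·(s−f)² = 0 ⇒ h = (s−f)·(s + √(s² + DoF²)) / DoF = 5196 × (5210 + √(5210² + 2640²)) / 2640 = 5196 × (5210 + 5840.69) / 2640 ≈ 21750 mm.
Then N = f²/(c·h) = 14² / (0.005 × 21750) = 196 / 108.75 ≈ 1.80.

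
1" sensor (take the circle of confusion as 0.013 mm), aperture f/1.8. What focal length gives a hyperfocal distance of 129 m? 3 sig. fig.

54.9 mm

From H = f²/(N·c) + f, with f ≪ H: f ≈ √(H·N·c) = √(129000 × 1.8 × 0.013) = √3018.6 ≈ 54.94 mm.
The +f correction barely moves this — solving exactly, f² + N·c·f − N·c·H = 0 ⇒ f = (−N·c + √((N·c)² + 4·N·c·H))/2 = (−0.0234 + √12074)/2 ≈ 54.930 mm, so f ≈ 54.9 mm.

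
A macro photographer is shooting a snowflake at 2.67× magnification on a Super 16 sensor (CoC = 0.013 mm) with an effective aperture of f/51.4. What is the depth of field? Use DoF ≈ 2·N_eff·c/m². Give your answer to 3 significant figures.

At magnification m, DoF ≈ 2·N_eff·c/m² = 2 × 51.4 × 0.013 / 2.67² = 1.336 / 7.129 ≈ 0.187 mm.

0.187 mm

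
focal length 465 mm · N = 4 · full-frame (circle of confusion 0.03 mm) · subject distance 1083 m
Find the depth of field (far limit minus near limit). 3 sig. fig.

Hyperfocal distance H = f²/(N·c) + f = 465²/(4 × 0.03) + 465 = 216225/0.12 + 465 ≈ 1802340.0 mm ≈ 1802 m.
Near limit Dn = s·(H − f)/(H + s − 2f) = 1083000 × (1802340.0 − 465) / (1802340.0 + 1083000 − 2 × 465) = 1083000 × 1801875.0 / 2884410.0 ≈ 676544 mm.
Far limit Df = s·(H − f)/(H − s) = 1083000 × (1802340.0 − 465) / (1802340.0 − 1083000) = 1083000 × 1801875.0 / 719340.0 ≈ 2712807 mm.
Depth of field = Df − Dn = 2712807 − 676544 ≈ 2036263 mm ≈ 2040 m.

2040 m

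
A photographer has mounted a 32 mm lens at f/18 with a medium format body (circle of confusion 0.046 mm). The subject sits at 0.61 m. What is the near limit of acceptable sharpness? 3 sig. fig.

416 mm

Hyperfocal distance H = f²/(N·c) + f = 32²/(18 × 0.046) + 32 = 1024/0.828 + 32 ≈ 1268.7 mm ≈ 1.269 m.
Near limit Dn = s·(H − f)/(H + s − 2f) = 610 × (1268.7 − 32) / (1268.7 + 610 − 2 × 32) = 610 × 1236.7 / 1814.7 ≈ 415.71 mm.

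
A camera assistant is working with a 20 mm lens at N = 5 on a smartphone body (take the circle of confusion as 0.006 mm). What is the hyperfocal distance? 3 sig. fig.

13.4 m

Hyperfocal distance H = f²/(N·c) + f = 20²/(5 × 0.006) + 20 = 400/0.03 + 20 ≈ 13353.3 mm ≈ 13.4 m.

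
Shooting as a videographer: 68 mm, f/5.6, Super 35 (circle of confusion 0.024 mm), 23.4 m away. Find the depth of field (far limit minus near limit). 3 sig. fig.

58.8 m

Hyperfocal distance H = f²/(N·c) + f = 68²/(5.6 × 0.024) + 68 = 4624/0.1344 + 68 ≈ 34472.8 mm ≈ 34.47 m.
Near limit Dn = s·(H − f)/(H + s − 2f) = 23400 × (34472.8 − 68) / (34472.8 + 23400 − 2 × 68) = 23400 × 34404.8 / 57736.8 ≈ 13944 mm.
Far limit Df = s·(H − f)/(H − s) = 23400 × (34472.8 − 68) / (34472.8 − 23400) = 23400 × 34404.8 / 11072.8 ≈ 72707 mm.
Depth of field = Df − Dn = 72707 − 13944 ≈ 58763 mm ≈ 58.8 m.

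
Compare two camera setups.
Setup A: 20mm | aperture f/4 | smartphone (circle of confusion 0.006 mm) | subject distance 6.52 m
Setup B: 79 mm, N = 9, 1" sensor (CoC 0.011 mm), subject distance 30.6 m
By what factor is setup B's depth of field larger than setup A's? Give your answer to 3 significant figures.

Setup A: H = 20²/(4×0.006) + 20 ≈ 16686.7 mm; DoF = Df − Dn = 10688.5 − 4690.6 ≈ 5997.9 mm.
Setup B: H = 79²/(9×0.011) + 79 ≈ 63119.4 mm; DoF = Df − Dn = 59320 − 20618 ≈ 38702 mm.
Ratio = 38702 / 5997.9 ≈ 6.45.

6.45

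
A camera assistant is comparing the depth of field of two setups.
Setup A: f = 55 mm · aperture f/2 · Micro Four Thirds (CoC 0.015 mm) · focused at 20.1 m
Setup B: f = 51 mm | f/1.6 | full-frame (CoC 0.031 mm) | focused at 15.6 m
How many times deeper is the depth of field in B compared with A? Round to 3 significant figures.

1.22

Setup A: H = 55²/(2×0.015) + 55 ≈ 100888.3 mm; DoF = Df − Dn = 25087.2 − 16766.9 ≈ 8320.3 mm.
Setup B: H = 51²/(1.6×0.031) + 51 ≈ 52490.5 mm; DoF = Df − Dn = 22175 − 12032 ≈ 10143 mm.
Ratio = 10143 / 8320.3 ≈ 1.22.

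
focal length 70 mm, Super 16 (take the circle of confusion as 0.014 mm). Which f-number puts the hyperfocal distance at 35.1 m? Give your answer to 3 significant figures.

Rearrange H = f²/(N·c) + f for N: N = f² / ((H − f)·c).
N = 70² / ((35100 − 70) × 0.014) = 4900 / 490.4 ≈ 9.99.

f/9.99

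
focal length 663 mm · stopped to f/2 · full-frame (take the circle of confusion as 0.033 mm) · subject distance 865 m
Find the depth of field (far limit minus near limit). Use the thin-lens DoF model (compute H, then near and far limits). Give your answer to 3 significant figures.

228 m

Hyperfocal distance H = f²/(N·c) + f = 663²/(2 × 0.033) + 663 = 439569/0.066 + 663 ≈ 6660799.4 mm ≈ 6661 m.
Near limit Dn = s·(H − f)/(H + s − 2f) = 865000 × (6660799.4 − 663) / (6660799.4 + 865000 − 2 × 663) = 865000 × 6660136.4 / 7524473.4 ≈ 765637 mm.
Far limit Df = s·(H − f)/(H − s) = 865000 × (6660799.4 − 663) / (6660799.4 − 865000) = 865000 × 6660136.4 / 5795799.4 ≈ 993999 mm.
Depth of field = Df − Dn = 993999 − 765637 ≈ 228362 mm ≈ 228 m.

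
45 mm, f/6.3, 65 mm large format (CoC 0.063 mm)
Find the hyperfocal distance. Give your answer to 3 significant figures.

Hyperfocal distance H = f²/(N·c) + f = 45²/(6.3 × 0.063) + 45 = 2025/0.3969 + 45 ≈ 5147.0 mm ≈ 5.15 m.

5.15 m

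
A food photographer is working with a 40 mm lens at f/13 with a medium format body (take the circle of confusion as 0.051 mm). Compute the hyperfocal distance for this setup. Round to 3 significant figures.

Hyperfocal distance H = f²/(N·c) + f = 40²/(13 × 0.051) + 40 = 1600/0.663 + 40 ≈ 2453.3 mm ≈ 2.45 m.

2.45 m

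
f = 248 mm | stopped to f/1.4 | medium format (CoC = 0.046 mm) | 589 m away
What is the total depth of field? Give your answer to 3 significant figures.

1170 m

Hyperfocal distance H = f²/(N·c) + f = 248²/(1.4 × 0.046) + 248 = 61504/0.0644 + 248 ≈ 955279.1 mm ≈ 955.3 m.
Near limit Dn = s·(H − f)/(H + s − 2f) = 589000 × (955279.1 − 248) / (955279.1 + 589000 − 2 × 248) = 589000 × 955031.1 / 1543783.1 ≈ 364373 mm.
Far limit Df = s·(H − f)/(H − s) = 589000 × (955279.1 − 248) / (955279.1 − 589000) = 589000 × 955031.1 / 366279.1 ≈ 1535751 mm.
Depth of field = Df − Dn = 1535751 − 364373 ≈ 1171378 mm ≈ 1170 m.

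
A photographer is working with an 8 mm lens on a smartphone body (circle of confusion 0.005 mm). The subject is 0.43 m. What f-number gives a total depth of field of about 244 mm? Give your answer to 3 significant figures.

f/8.01

Write h = H − f = f²/(N·c). The thin-lens limits are Dn = s·h/(h + (s−f)) and Df = s·h/(h − (s−f)), so DoF = Df − Dn = 2·s·(s−f)·h / (h² − (s−f)²).
That is a quadratic in h: DoF·h² − 2·s·(s−f)·h − DoF·(s−f)² = 0 ⇒ h = (s−f)·(s + √(s² + DoF²)) / DoF = 422 × (430 + √(430² + 244²)) / 244 = 422 × (430 + 494.405) / 244 ≈ 1598.8 mm.
Then N = f²/(c·h) = 8² / (0.005 × 1598.8) = 64 / 7.9938 ≈ 8.01.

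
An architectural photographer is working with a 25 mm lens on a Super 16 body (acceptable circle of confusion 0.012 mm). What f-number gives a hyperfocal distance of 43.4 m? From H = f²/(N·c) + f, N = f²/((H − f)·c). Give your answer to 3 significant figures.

f/1.20

Rearrange H = f²/(N·c) + f for N: N = f² / ((H − f)·c).
N = 25² / ((43400 − 25) × 0.012) = 625 / 520.5 ≈ 1.20.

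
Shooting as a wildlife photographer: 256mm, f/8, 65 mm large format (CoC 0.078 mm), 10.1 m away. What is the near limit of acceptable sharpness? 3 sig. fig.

9.23 m

Hyperfocal distance H = f²/(N·c) + f = 256²/(8 × 0.078) + 256 = 65536/0.624 + 256 ≈ 105281.6 mm ≈ 105.3 m.
Near limit Dn = s·(H − f)/(H + s − 2f) = 10100 × (105281.6 − 256) / (105281.6 + 10100 − 2 × 256) = 10100 × 105025.6 / 114869.6 ≈ 9234.5 mm ≈ 9.23 m.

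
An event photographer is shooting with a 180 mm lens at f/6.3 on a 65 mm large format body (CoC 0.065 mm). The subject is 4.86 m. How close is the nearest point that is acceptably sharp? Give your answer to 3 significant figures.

Hyperfocal distance H = f²/(N·c) + f = 180²/(6.3 × 0.065) + 180 = 32400/0.4095 + 180 ≈ 79300.9 mm ≈ 79.30 m.
Near limit Dn = s·(H − f)/(H + s − 2f) = 4860 × (79300.9 − 180) / (79300.9 + 4860 − 2 × 180) = 4860 × 79120.9 / 83800.9 ≈ 4588.6 mm ≈ 4.59 m.

4.59 m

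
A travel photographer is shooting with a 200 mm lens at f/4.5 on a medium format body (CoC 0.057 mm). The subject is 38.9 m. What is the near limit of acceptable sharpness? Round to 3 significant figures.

Hyperfocal distance H = f²/(N·c) + f = 200²/(4.5 × 0.057) + 200 = 40000/0.2565 + 200 ≈ 156145.4 mm ≈ 156.1 m.
Near limit Dn = s·(H − f)/(H + s − 2f) = 38900 × (156145.4 − 200) / (156145.4 + 38900 − 2 × 200) = 38900 × 155945.4 / 194645.4 ≈ 31166 mm ≈ 31.2 m.

31.2 m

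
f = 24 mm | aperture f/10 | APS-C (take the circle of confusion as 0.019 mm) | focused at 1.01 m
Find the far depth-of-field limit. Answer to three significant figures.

Hyperfocal distance H = f²/(N·c) + f = 24²/(10 × 0.019) + 24 = 576/0.19 + 24 ≈ 3055.6 mm ≈ 3.056 m.
Far limit Df = s·(H − f)/(H − s) = 1010 × (3055.6 − 24) / (3055.6 − 1010) = 1010 × 3031.6 / 2045.6 ≈ 1496.8 mm ≈ 1.50 m.

1.50 m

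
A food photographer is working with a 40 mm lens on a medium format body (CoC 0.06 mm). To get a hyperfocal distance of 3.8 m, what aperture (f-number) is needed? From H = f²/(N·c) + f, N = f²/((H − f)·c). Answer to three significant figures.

f/7.09

Rearrange H = f²/(N·c) + f for N: N = f² / ((H − f)·c).
N = 40² / ((3800 − 40) × 0.06) = 1600 / 225.6 ≈ 7.09.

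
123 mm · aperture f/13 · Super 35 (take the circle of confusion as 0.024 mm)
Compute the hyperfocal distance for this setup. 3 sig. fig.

Hyperfocal distance H = f²/(N·c) + f = 123²/(13 × 0.024) + 123 = 15129/0.312 + 123 ≈ 48613.4 mm ≈ 48.6 m.

48.6 m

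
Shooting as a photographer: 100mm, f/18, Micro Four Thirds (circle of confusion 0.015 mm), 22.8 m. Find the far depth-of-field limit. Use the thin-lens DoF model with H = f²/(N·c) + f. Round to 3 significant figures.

58.9 m

Hyperfocal distance H = f²/(N·c) + f = 100²/(18 × 0.015) + 100 = 10000/0.27 + 100 ≈ 37137.0 mm ≈ 37.14 m.
Far limit Df = s·(H − f)/(H − s) = 22800 × (37137.0 − 100) / (37137.0 − 22800) = 22800 × 37037.0 / 14337.0 ≈ 58900 mm ≈ 58.9 m.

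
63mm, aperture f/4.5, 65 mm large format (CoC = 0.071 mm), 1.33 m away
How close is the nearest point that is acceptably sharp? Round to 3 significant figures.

1.21 m

Hyperfocal distance H = f²/(N·c) + f = 63²/(4.5 × 0.071) + 63 = 3969/0.3195 + 63 ≈ 12485.5 mm ≈ 12.49 m.
Near limit Dn = s·(H − f)/(H + s − 2f) = 1330 × (12485.5 − 63) / (12485.5 + 1330 − 2 × 63) = 1330 × 12422.5 / 13689.5 ≈ 1206.9 mm ≈ 1.21 m.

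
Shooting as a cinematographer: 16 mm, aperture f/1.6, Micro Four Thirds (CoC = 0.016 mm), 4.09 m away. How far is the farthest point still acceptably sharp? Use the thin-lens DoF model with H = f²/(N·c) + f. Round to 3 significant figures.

6.90 m

Hyperfocal distance H = f²/(N·c) + f = 16²/(1.6 × 0.016) + 16 = 256/0.0256 + 16 ≈ 10016.0 mm ≈ 10.02 m.
Far limit Df = s·(H − f)/(H − s) = 4090 × (10016.0 − 16) / (10016.0 − 4090) = 4090 × 10000.0 / 5926.0 ≈ 6901.8 mm ≈ 6.90 m.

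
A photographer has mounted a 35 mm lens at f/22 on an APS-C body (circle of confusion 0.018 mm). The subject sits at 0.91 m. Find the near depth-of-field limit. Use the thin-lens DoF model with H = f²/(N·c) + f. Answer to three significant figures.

0.709 m

Hyperfocal distance H = f²/(N·c) + f = 35²/(22 × 0.018) + 35 = 1225/0.396 + 35 ≈ 3128.4 mm ≈ 3.128 m.
Near limit Dn = s·(H − f)/(H + s − 2f) = 910 × (3128.4 − 35) / (3128.4 + 910 − 2 × 35) = 910 × 3093.4 / 3968.4 ≈ 709.35 mm ≈ 0.709 m.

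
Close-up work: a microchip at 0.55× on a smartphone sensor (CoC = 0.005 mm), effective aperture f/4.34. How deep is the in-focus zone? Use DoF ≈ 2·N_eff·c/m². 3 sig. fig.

0.143 mm

At magnification m, DoF ≈ 2·N_eff·c/m² = 2 × 4.34 × 0.005 / 0.55² = 0.0434 / 0.3025 ≈ 0.143 mm.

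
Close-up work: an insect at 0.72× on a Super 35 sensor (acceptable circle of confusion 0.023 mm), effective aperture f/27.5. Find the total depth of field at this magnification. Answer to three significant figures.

2.44 mm

At magnification m, DoF ≈ 2·N_eff·c/m² = 2 × 27.5 × 0.023 / 0.72² = 1.265 / 0.5184 ≈ 2.44 mm.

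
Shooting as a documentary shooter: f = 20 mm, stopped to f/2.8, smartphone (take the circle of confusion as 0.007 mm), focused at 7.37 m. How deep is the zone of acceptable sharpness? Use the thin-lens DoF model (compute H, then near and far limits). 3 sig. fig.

6.10 m

Hyperfocal distance H = f²/(N·c) + f = 20²/(2.8 × 0.007) + 20 = 400/0.0196 + 20 ≈ 20428.2 mm ≈ 20.43 m.
Near limit Dn = s·(H − f)/(H + s − 2f) = 7370 × (20428.2 − 20) / (20428.2 + 7370 − 2 × 20) = 7370 × 20408.2 / 27758.2 ≈ 5418.5 mm.
Far limit Df = s·(H − f)/(H − s) = 7370 × (20428.2 − 20) / (20428.2 − 7370) = 7370 × 20408.2 / 13058.2 ≈ 11518.3 mm.
Depth of field = Df − Dn = 11518.3 − 5418.5 ≈ 6099.8 mm ≈ 6.10 m.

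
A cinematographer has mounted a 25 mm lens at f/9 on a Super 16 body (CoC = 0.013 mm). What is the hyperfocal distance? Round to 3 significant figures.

Hyperfocal distance H = f²/(N·c) + f = 25²/(9 × 0.013) + 25 = 625/0.117 + 25 ≈ 5366.9 mm ≈ 5.37 m.

5.37 m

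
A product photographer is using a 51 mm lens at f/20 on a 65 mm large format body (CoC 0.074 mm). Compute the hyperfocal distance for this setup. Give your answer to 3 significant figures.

1.81 m

Hyperfocal distance H = f²/(N·c) + f = 51²/(20 × 0.074) + 51 = 2601/1.48 + 51 ≈ 1808.4 mm ≈ 1.81 m.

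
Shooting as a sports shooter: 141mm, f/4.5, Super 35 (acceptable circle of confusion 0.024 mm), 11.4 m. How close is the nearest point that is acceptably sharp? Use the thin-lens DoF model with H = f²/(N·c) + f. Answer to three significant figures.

Hyperfocal distance H = f²/(N·c) + f = 141²/(4.5 × 0.024) + 141 = 19881/0.108 + 141 ≈ 184224.3 mm ≈ 184.2 m.
Near limit Dn = s·(H − f)/(H + s − 2f) = 11400 × (184224.3 − 141) / (184224.3 + 11400 − 2 × 141) = 11400 × 184083.3 / 195342.3 ≈ 10743 mm ≈ 10.7 m.

10.7 m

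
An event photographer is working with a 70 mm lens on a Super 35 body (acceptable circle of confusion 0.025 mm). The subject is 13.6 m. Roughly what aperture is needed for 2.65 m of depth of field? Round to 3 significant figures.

f/1.40

Write h = H − f = f²/(N·c). The thin-lens limits are Dn = s·h/(h + (s−f)) and Df = s·h/(h − (s−f)), so DoF = Df − Dn = 2·s·(s−f)·h / (h² − (s−f)²).
That is a quadratic in h: DoF·h² − 2·s·(s−f)·h − DoF·(s−f)² = 0 ⇒ h = (s−f)·(s + √(s² + DoF²)) / DoF = 13530 × (13600 + √(13600² + 2650²)) / 2650 = 13530 × (13600 + 13855.8) / 2650 ≈ 140180 mm.
Then N = f²/(c·h) = 70² / (0.025 × 140180) = 4900 / 3504.5 ≈ 1.40.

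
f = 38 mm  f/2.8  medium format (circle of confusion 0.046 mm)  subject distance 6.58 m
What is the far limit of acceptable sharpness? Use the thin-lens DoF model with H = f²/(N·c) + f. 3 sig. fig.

Hyperfocal distance H = f²/(N·c) + f = 38²/(2.8 × 0.046) + 38 = 1444/0.1288 + 38 ≈ 11249.2 mm ≈ 11.25 m.
Far limit Df = s·(H − f)/(H − s) = 6580 × (11249.2 − 38) / (11249.2 − 6580) = 6580 × 11211.2 / 4669.2 ≈ 15799 mm ≈ 15.8 m.

15.8 m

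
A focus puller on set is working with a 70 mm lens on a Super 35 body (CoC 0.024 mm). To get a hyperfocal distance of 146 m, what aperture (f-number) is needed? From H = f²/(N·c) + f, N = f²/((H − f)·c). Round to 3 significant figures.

f/1.40

Rearrange H = f²/(N·c) + f for N: N = f² / ((H − f)·c).
N = 70² / ((146000 − 70) × 0.024) = 4900 / 3502 ≈ 1.40.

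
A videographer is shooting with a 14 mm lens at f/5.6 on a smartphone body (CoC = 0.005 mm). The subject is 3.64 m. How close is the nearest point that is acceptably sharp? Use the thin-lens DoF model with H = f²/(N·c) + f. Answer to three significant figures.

2.40 m

Hyperfocal distance H = f²/(N·c) + f = 14²/(5.6 × 0.005) + 14 = 196/0.028 + 14 ≈ 7014.0 mm ≈ 7.014 m.
Near limit Dn = s·(H − f)/(H + s − 2f) = 3640 × (7014.0 − 14) / (7014.0 + 3640 − 2 × 14) = 3640 × 7000.0 / 10626.0 ≈ 2397.9 mm ≈ 2.40 m.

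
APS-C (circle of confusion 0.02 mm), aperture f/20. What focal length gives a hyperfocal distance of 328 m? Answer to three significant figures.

362 mm

From H = f²/(N·c) + f, with f ≪ H: f ≈ √(H·N·c) = √(328000 × 20 × 0.02) = √131200 ≈ 362.2 mm.
The +f correction barely moves this — solving exactly, f² + N·c·f − N·c·H = 0 ⇒ f = (−N·c + √((N·c)² + 4·N·c·H))/2 = (−0.4 + √524800)/2 ≈ 362.02 mm, so f ≈ 362 mm.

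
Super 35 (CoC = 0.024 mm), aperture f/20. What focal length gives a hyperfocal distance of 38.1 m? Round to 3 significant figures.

From H = f²/(N·c) + f, with f ≪ H: f ≈ √(H·N·c) = √(38100 × 20 × 0.024) = √18288 ≈ 135.2 mm.
The +f correction barely moves this — solving exactly, f² + N·c·f − N·c·H = 0 ⇒ f = (−N·c + √((N·c)² + 4·N·c·H))/2 = (−0.48 + √73152)/2 ≈ 134.99 mm, so f ≈ 135 mm.

135 mm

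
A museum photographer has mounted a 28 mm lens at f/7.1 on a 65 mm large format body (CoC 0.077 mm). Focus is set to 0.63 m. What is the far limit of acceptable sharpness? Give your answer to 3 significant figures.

1.09 m

Hyperfocal distance H = f²/(N·c) + f = 28²/(7.1 × 0.077) + 28 = 784/0.5467 + 28 ≈ 1462.1 mm ≈ 1.462 m.
Far limit Df = s·(H − f)/(H − s) = 630 × (1462.1 − 28) / (1462.1 − 630) = 630 × 1434.1 / 832.1 ≈ 1085.8 mm ≈ 1.09 m.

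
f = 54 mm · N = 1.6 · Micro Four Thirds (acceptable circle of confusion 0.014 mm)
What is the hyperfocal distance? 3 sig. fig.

Hyperfocal distance H = f²/(N·c) + f = 54²/(1.6 × 0.014) + 54 = 2916/0.0224 + 54 ≈ 130232.6 mm ≈ 130 m.

130 m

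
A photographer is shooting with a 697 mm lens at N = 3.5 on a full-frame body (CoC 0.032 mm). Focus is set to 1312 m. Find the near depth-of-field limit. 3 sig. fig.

Hyperfocal distance H = f²/(N·c) + f = 697²/(3.5 × 0.032) + 697 = 485809/0.112 + 697 ≈ 4338277.4 mm ≈ 4338 m.
Near limit Dn = s·(H − f)/(H + s − 2f) = 1312000 × (4338277.4 − 697) / (4338277.4 + 1312000 − 2 × 697) = 1312000 × 4337580.4 / 5648883.4 ≈ 1007439 mm ≈ 1010 m.

1010 m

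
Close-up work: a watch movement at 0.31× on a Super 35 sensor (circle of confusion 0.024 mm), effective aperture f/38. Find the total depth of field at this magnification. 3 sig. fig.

At magnification m, DoF ≈ 2·N_eff·c/m² = 2 × 38 × 0.024 / 0.31² = 1.824 / 0.0961 ≈ 19 mm.

19.0 mm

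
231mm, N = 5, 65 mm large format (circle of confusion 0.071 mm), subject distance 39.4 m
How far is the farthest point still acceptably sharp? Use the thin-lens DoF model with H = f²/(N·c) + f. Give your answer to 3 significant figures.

Hyperfocal distance H = f²/(N·c) + f = 231²/(5 × 0.071) + 231 = 53361/0.355 + 231 ≈ 150543.7 mm ≈ 150.5 m.
Far limit Df = s·(H − f)/(H − s) = 39400 × (150543.7 − 231) / (150543.7 − 39400) = 39400 × 150312.7 / 111143.7 ≈ 53285 mm ≈ 53.3 m.

53.3 m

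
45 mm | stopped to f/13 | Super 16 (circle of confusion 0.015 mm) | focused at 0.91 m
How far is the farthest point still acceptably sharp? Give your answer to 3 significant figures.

Hyperfocal distance H = f²/(N·c) + f = 45²/(13 × 0.015) + 45 = 2025/0.195 + 45 ≈ 10429.6 mm ≈ 10.43 m.
Far limit Df = s·(H − f)/(H − s) = 910 × (10429.6 − 45) / (10429.6 − 910) = 910 × 10384.6 / 9519.6 ≈ 992.69 mm ≈ 0.993 m.

0.993 m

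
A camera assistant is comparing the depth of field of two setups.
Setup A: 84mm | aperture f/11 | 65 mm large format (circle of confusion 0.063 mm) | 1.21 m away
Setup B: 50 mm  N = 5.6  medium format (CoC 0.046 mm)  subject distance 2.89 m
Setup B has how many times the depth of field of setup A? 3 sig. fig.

Setup A: H = 84²/(11×0.063) + 84 ≈ 10265.8 mm; DoF = Df − Dn = 1360.45 − 1089.51 ≈ 270.94 mm.
Setup B: H = 50²/(5.6×0.046) + 50 ≈ 9755.0 mm; DoF = Df − Dn = 4085.6 − 2235.7 ≈ 1849.9 mm.
Ratio = 1849.9 / 270.94 ≈ 6.83.

6.83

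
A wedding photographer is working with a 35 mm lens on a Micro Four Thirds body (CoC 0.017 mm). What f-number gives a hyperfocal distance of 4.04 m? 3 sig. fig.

Rearrange H = f²/(N·c) + f for N: N = f² / ((H − f)·c).
N = 35² / ((4040 − 35) × 0.017) = 1225 / 68.09 ≈ 18.

f/18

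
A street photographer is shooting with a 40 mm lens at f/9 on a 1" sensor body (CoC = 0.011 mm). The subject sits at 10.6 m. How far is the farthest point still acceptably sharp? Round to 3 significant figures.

Hyperfocal distance H = f²/(N·c) + f = 40²/(9 × 0.011) + 40 = 1600/0.099 + 40 ≈ 16201.6 mm ≈ 16.20 m.
Far limit Df = s·(H − f)/(H − s) = 10600 × (16201.6 − 40) / (16201.6 − 10600) = 10600 × 16161.6 / 5601.6 ≈ 30583 mm ≈ 30.6 m.

30.6 m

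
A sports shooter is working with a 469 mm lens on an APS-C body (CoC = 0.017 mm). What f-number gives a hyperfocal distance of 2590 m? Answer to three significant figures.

Rearrange H = f²/(N·c) + f for N: N = f² / ((H − f)·c).
N = 469² / ((2590000 − 469) × 0.017) = 219961 / 44022 ≈ 5.

f/5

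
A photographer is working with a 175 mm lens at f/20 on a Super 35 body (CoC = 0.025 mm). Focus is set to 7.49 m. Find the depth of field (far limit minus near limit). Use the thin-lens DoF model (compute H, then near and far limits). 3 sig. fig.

1.81 m

Hyperfocal distance H = f²/(N·c) + f = 175²/(20 × 0.025) + 175 = 30625/0.5 + 175 ≈ 61425.0 mm ≈ 61.42 m.
Near limit Dn = s·(H − f)/(H + s − 2f) = 7490 × (61425.0 − 175) / (61425.0 + 7490 − 2 × 175) = 7490 × 61250.0 / 68565.0 ≈ 6690.9 mm.
Far limit Df = s·(H − f)/(H − s) = 7490 × (61425.0 − 175) / (61425.0 − 7490) = 7490 × 61250.0 / 53935.0 ≈ 8505.8 mm.
Depth of field = Df − Dn = 8505.8 − 6690.9 ≈ 1814.9 mm ≈ 1.81 m.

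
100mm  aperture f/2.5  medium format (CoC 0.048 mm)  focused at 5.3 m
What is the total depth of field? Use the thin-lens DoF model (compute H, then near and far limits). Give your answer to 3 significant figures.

0.664 m

Hyperfocal distance H = f²/(N·c) + f = 100²/(2.5 × 0.048) + 100 = 10000/0.12 + 100 ≈ 83433.3 mm ≈ 83.43 m.
Near limit Dn = s·(H − f)/(H + s − 2f) = 5300 × (83433.3 − 100) / (83433.3 + 5300 − 2 × 100) = 5300 × 83333.3 / 88533.3 ≈ 4988.70 mm.
Far limit Df = s·(H − f)/(H − s) = 5300 × (83433.3 − 100) / (83433.3 − 5300) = 5300 × 83333.3 / 78133.3 ≈ 5652.73 mm.
Depth of field = Df − Dn = 5652.73 − 4988.70 ≈ 664.03 mm ≈ 0.664 m.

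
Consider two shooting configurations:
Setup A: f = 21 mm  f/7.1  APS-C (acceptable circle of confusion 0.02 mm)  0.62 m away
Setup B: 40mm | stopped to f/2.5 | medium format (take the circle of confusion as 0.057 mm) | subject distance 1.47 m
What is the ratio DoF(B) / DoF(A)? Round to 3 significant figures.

1.53

Setup A: H = 21²/(7.1×0.02) + 21 ≈ 3126.6 mm; DoF = Df − Dn = 768.16 − 519.75 ≈ 248.41 mm.
Setup B: H = 40²/(2.5×0.057) + 40 ≈ 11268.1 mm; DoF = Df − Dn = 1684.54 − 1303.93 ≈ 380.61 mm.
Ratio = 380.61 / 248.41 ≈ 1.53.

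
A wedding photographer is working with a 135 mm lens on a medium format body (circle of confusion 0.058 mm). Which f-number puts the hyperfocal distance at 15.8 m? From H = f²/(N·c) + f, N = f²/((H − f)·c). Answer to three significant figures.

Rearrange H = f²/(N·c) + f for N: N = f² / ((H − f)·c).
N = 135² / ((15800 − 135) × 0.058) = 18225 / 908.6 ≈ 20.1.

f/20.1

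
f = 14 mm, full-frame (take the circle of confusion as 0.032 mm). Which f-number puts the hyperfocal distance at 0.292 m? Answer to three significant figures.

f/22

Rearrange H = f²/(N·c) + f for N: N = f² / ((H − f)·c).
N = 14² / ((292 − 14) × 0.032) = 196 / 8.896 ≈ 22.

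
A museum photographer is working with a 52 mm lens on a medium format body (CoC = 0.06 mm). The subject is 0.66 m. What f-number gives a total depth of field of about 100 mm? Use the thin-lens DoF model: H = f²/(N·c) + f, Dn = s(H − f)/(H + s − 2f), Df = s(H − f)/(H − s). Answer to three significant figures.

f/5.58

Write h = H − f = f²/(N·c). The thin-lens limits are Dn = s·h/(h + (s−f)) and Df = s·h/(h − (s−f)), so DoF = Df − Dn = 2·s·(s−f)·h / (h² − (s−f)²).
That is a quadratic in h: DoF·h² − 2·s·(s−f)·h − DoF·(s−f)² = 0 ⇒ h = (s−f)·(s + √(s² + DoF²)) / DoF = 608 × (660 + √(660² + 100²)) / 100 = 608 × (660 + 667.533) / 100 ≈ 8071.4 mm.
Then N = f²/(c·h) = 52² / (0.06 × 8071.4) = 2704 / 484.28 ≈ 5.58.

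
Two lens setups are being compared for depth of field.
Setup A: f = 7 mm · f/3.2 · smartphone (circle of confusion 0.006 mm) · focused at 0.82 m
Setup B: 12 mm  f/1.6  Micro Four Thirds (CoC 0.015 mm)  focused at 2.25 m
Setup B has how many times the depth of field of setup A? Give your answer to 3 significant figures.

3.35

Setup A: H = 7²/(3.2×0.006) + 7 ≈ 2559.1 mm; DoF = Df − Dn = 1203.34 − 621.89 ≈ 581.45 mm.
Setup B: H = 12²/(1.6×0.015) + 12 ≈ 6012.0 mm; DoF = Df − Dn = 3588.5 − 1638.7 ≈ 1949.8 mm.
Ratio = 1949.8 / 581.45 ≈ 3.35.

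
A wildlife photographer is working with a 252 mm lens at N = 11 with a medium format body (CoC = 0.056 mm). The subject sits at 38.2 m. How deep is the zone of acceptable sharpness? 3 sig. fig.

32.5 m

Hyperfocal distance H = f²/(N·c) + f = 252²/(11 × 0.056) + 252 = 63504/0.616 + 252 ≈ 103342.9 mm ≈ 103.3 m.
Near limit Dn = s·(H − f)/(H + s − 2f) = 38200 × (103342.9 − 252) / (103342.9 + 38200 − 2 × 252) = 38200 × 103090.9 / 141038.9 ≈ 27922 mm.
Far limit Df = s·(H − f)/(H − s) = 38200 × (103342.9 − 252) / (103342.9 − 38200) = 38200 × 103090.9 / 65142.9 ≈ 60453 mm.
Depth of field = Df − Dn = 60453 − 27922 ≈ 32531 mm ≈ 32.5 m.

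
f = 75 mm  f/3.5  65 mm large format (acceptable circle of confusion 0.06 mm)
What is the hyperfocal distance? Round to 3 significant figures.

26.9 m

Hyperfocal distance H = f²/(N·c) + f = 75²/(3.5 × 0.06) + 75 = 5625/0.21 + 75 ≈ 26860.7 mm ≈ 26.9 m.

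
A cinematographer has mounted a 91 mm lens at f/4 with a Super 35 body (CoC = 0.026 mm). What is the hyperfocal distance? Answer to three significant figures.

79.7 m

Hyperfocal distance H = f²/(N·c) + f = 91²/(4 × 0.026) + 91 = 8281/0.104 + 91 ≈ 79716.0 mm ≈ 79.7 m.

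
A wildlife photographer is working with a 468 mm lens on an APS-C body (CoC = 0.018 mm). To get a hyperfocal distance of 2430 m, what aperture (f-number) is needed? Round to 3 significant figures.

f/5.01

Rearrange H = f²/(N·c) + f for N: N = f² / ((H − f)·c).
N = 468² / ((2430000 − 468) × 0.018) = 219024 / 43732 ≈ 5.01.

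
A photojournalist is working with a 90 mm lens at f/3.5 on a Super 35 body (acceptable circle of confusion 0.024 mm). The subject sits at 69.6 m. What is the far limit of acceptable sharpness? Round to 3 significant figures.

249 m

Hyperfocal distance H = f²/(N·c) + f = 90²/(3.5 × 0.024) + 90 = 8100/0.084 + 90 ≈ 96518.6 mm ≈ 96.52 m.
Far limit Df = s·(H − f)/(H − s) = 69600 × (96518.6 − 90) / (96518.6 − 69600) = 69600 × 96428.6 / 26918.6 ≈ 249323 mm ≈ 249 m.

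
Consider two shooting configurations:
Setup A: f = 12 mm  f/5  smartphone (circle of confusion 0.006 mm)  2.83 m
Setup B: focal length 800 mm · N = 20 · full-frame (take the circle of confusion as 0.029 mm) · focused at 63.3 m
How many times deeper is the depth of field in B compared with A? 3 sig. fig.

Setup A: H = 12²/(5×0.006) + 12 ≈ 4812.0 mm; DoF = Df − Dn = 6853.7 − 1783.1 ≈ 5070.6 mm.
Setup B: H = 800²/(20×0.029) + 800 ≈ 1104248.3 mm; DoF = Df − Dn = 67100.6 − 59906.8 ≈ 7193.8 mm.
Ratio = 7193.8 / 5070.6 ≈ 1.42.

1.42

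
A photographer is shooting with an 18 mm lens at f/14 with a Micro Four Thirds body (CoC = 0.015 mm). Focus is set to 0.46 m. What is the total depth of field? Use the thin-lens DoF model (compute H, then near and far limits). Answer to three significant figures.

287 mm

Hyperfocal distance H = f²/(N·c) + f = 18²/(14 × 0.015) + 18 = 324/0.21 + 18 ≈ 1560.9 mm ≈ 1.561 m.
Near limit Dn = s·(H − f)/(H + s − 2f) = 460 × (1560.9 − 18) / (1560.9 + 460 − 2 × 18) = 460 × 1542.9 / 1984.9 ≈ 357.56 mm.
Far limit Df = s·(H − f)/(H − s) = 460 × (1560.9 − 18) / (1560.9 − 460) = 460 × 1542.9 / 1100.9 ≈ 644.69 mm.
Depth of field = Df − Dn = 644.69 − 357.56 ≈ 287.13 mm.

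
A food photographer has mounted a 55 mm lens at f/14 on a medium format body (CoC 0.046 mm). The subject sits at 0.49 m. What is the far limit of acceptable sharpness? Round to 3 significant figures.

0.540 m

Hyperfocal distance H = f²/(N·c) + f = 55²/(14 × 0.046) + 55 = 3025/0.644 + 55 ≈ 4752.2 mm ≈ 4.752 m.
Far limit Df = s·(H − f)/(H − s) = 490 × (4752.2 − 55) / (4752.2 − 490) = 490 × 4697.2 / 4262.2 ≈ 540.01 mm ≈ 0.540 m.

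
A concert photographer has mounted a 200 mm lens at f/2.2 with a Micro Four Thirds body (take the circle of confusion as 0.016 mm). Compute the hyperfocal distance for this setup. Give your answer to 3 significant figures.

1140 m

Hyperfocal distance H = f²/(N·c) + f = 200²/(2.2 × 0.016) + 200 = 40000/0.0352 + 200 ≈ 1136563.6 mm ≈ 1140 m.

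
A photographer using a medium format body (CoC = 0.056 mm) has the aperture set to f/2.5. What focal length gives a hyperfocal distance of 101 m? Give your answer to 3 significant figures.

From H = f²/(N·c) + f, with f ≪ H: f ≈ √(H·N·c) = √(101000 × 2.5 × 0.056) = √14140 ≈ 118.9 mm.
The +f correction barely moves this — solving exactly, f² + N·c·f − N·c·H = 0 ⇒ f = (−N·c + √((N·c)² + 4·N·c·H))/2 = (−0.14 + √56560)/2 ≈ 118.84 mm, so f ≈ 119 mm.

119 mm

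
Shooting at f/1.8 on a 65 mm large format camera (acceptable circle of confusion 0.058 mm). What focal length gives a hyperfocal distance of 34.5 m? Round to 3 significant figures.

60.0 mm

From H = f²/(N·c) + f, with f ≪ H: f ≈ √(H·N·c) = √(34500 × 1.8 × 0.058) = √3601.8 ≈ 60.01 mm.
The +f correction barely moves this — solving exactly, f² + N·c·f − N·c·H = 0 ⇒ f = (−N·c + √((N·c)² + 4·N·c·H))/2 = (−0.1044 + √14407)/2 ≈ 59.963 mm, so f ≈ 60.0 mm.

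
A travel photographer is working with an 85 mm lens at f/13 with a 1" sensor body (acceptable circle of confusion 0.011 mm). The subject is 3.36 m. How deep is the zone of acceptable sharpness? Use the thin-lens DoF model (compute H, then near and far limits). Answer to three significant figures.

437 mm

Hyperfocal distance H = f²/(N·c) + f = 85²/(13 × 0.011) + 85 = 7225/0.143 + 85 ≈ 50609.5 mm ≈ 50.61 m.
Near limit Dn = s·(H − f)/(H + s − 2f) = 3360 × (50609.5 − 85) / (50609.5 + 3360 − 2 × 85) = 3360 × 50524.5 / 53799.5 ≈ 3155.46 mm.
Far limit Df = s·(H − f)/(H − s) = 3360 × (50609.5 − 85) / (50609.5 − 3360) = 3360 × 50524.5 / 47249.5 ≈ 3592.89 mm.
Depth of field = Df − Dn = 3592.89 − 3155.46 ≈ 437.43 mm.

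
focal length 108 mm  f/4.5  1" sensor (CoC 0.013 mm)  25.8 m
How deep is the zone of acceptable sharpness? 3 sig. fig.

Hyperfocal distance H = f²/(N·c) + f = 108²/(4.5 × 0.013) + 108 = 11664/0.0585 + 108 ≈ 199492.6 mm ≈ 199.5 m.
Near limit Dn = s·(H − f)/(H + s − 2f) = 25800 × (199492.6 − 108) / (199492.6 + 25800 − 2 × 108) = 25800 × 199384.6 / 225076.6 ≈ 22855.0 mm.
Far limit Df = s·(H − f)/(H − s) = 25800 × (199492.6 − 108) / (199492.6 − 25800) = 25800 × 199384.6 / 173692.6 ≈ 29616.2 mm.
Depth of field = Df − Dn = 29616.2 − 22855.0 ≈ 6761.2 mm ≈ 6.76 m.

6.76 m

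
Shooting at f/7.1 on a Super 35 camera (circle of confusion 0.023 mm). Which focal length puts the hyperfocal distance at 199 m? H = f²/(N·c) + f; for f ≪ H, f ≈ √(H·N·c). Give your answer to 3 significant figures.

From H = f²/(N·c) + f, with f ≪ H: f ≈ √(H·N·c) = √(199000 × 7.1 × 0.023) = √32497 ≈ 180.3 mm.
The +f correction barely moves this — solving exactly, f² + N·c·f − N·c·H = 0 ⇒ f = (−N·c + √((N·c)² + 4·N·c·H))/2 = (−0.1633 + √129987)/2 ≈ 180.19 mm, so f ≈ 180 mm.

180 mm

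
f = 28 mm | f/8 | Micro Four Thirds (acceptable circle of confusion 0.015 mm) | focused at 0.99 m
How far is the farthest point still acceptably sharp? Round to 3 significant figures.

1.16 m

Hyperfocal distance H = f²/(N·c) + f = 28²/(8 × 0.015) + 28 = 784/0.12 + 28 ≈ 6561.3 mm ≈ 6.561 m.
Far limit Df = s·(H − f)/(H − s) = 990 × (6561.3 − 28) / (6561.3 − 990) = 990 × 6533.3 / 5571.3 ≈ 1160.9 mm ≈ 1.16 m.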